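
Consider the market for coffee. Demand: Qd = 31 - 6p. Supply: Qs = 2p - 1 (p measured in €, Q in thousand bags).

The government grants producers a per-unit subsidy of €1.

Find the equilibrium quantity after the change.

8.5

Solve the original market: 31 - 6p = 2p - 1, hence p = 4 and Q = 7.
Since sellers receive the price plus the subsidy, the effective supply curve becomes Qs = 2p + 1.
New equilibrium: 31 - 6p = 2p + 1 ⇒ 30 = 8p ⇒ p = 3.75, Q = 8.5.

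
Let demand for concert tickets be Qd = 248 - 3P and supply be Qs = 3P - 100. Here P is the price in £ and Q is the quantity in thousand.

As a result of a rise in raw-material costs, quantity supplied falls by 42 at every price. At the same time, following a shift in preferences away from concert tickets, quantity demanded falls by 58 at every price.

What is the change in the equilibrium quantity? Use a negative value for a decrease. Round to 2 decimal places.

-50.00

Initially, 248 - 3P = 3P - 100, so 348 = 6P and P = 58, Q = 74.
The shock moves the curves to Qd = 190 - 3P and Qs = 3P - 142.
Clearing the new market: 190 - 3P = 3P - 142, so P = 166/3 ≈ 55.3333 and Q = 24.
ΔQ = 24 − 74 = -50.00.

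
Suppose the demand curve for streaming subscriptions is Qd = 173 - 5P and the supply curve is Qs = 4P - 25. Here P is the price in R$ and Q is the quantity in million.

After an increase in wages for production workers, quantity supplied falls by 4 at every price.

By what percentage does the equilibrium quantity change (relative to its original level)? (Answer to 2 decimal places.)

Solve the original market: 173 - 5P = 4P - 25, hence P = 22 and Q = 63.
The shock moves the curves to Qd = 173 - 5P and Qs = 4P - 29.
Equate the new curves: 173 - 5P = 4P - 29, giving 202 = 9P, P = 202/9 ≈ 22.4444, Q = 547/9 ≈ 60.7778.
%ΔQ = (60.7778 − 63) / 63 × 100 = -3.53%.

-3.53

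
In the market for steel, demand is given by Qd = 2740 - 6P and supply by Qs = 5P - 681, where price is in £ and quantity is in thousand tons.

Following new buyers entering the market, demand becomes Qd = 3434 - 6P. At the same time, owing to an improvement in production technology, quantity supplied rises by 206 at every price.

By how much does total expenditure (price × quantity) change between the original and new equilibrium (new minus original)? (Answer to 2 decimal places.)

+190804.84

Initially, 2740 - 6P = 5P - 681, so 3421 = 11P and P = 311, Q = 874.
The shock moves the curves to Qd = 3434 - 6P and Qs = 5P - 475.
Clearing the new market: 3434 - 6P = 5P - 475, so P = 3909/11 ≈ 355.3636 and Q = 14320/11 ≈ 1301.8182.
Expenditure moves from 311×874 = 271814 to 355.3636×1301.8182 = 462618.8430; change = +190804.84.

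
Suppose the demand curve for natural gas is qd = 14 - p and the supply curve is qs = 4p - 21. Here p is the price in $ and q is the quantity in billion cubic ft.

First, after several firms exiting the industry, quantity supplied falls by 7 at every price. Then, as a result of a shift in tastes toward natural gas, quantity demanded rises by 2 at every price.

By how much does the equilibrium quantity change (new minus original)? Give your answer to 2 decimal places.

+0.20

Original equilibrium: 14 - p = 4p - 21 gives 35 = 5p, so p = 7 and q = 7.
The shock moves the curves to qd = 16 - p and qs = 4p - 28.
Setting them equal: 16 - p = 4p - 28 → 44 = 5p, so p = 8.8 and q = 7.2.
Δq = 7.2 − 7 = +0.20.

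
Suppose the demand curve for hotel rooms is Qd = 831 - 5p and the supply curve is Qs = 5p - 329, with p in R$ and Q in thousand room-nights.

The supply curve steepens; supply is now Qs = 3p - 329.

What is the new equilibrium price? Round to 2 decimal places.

Initially, 831 - 5p = 5p - 329, so 1160 = 10p and p = 116, Q = 251.
With the change applied: demand Qd = 831 - 5p, supply Qs = 3p - 329.
Equate the new curves: 831 - 5p = 3p - 329, giving 1160 = 8p, p = 145, Q = 106.

145.00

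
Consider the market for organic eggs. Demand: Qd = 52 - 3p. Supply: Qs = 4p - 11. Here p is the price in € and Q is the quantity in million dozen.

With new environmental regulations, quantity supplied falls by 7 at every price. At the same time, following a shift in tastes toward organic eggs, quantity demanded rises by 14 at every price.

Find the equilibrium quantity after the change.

Before the shock: 52 - 3p = 4p - 11 ⇒ 63 = 7p ⇒ p = 9, Q = 25.
The new curves are Qd = 66 - 3p (demand) and Qs = 4p - 18 (supply).
Equate the new curves: 66 - 3p = 4p - 18, giving 84 = 7p, p = 12, Q = 30.

30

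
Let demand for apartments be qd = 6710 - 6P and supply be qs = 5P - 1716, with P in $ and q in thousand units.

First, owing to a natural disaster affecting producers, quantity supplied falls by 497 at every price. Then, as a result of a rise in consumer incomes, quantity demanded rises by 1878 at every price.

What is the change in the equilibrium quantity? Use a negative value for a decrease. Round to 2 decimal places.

+582.55

Before the shock: 6710 - 6P = 5P - 1716 ⇒ 8426 = 11P ⇒ P = 766, q = 2114.
With the change applied: demand qd = 8588 - 6P, supply qs = 5P - 2213.
Equate the new curves: 8588 - 6P = 5P - 2213, giving 10801 = 11P, P = 10801/11 ≈ 981.9091, q = 29662/11 ≈ 2696.5455.
Δq = 2696.5455 − 2114 = +582.55.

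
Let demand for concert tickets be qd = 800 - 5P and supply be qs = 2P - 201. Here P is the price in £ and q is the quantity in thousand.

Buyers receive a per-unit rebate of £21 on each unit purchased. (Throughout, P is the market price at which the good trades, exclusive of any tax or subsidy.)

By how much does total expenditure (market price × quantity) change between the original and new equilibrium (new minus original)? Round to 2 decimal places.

Solve the original market: 800 - 5P = 2P - 201, hence P = 143 and q = 85.
Since buyers' out-of-pocket price is the market price minus the rebate, the effective demand curve becomes qd = 905 - 5P.
New equilibrium: 905 - 5P = 2P - 201 ⇒ 1106 = 7P ⇒ P = 158, q = 115.
Expenditure moves from 143×85 = 12155 to 158×115 = 18170; change = +6015.00.

+6015.00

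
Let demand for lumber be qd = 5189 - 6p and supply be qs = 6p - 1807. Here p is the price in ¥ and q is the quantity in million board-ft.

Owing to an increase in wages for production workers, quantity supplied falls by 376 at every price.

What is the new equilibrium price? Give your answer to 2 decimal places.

614.33

Before the shock: 5189 - 6p = 6p - 1807 ⇒ 6996 = 12p ⇒ p = 583, q = 1691.
The new curves are qd = 5189 - 6p (demand) and qs = 6p - 2183 (supply).
Setting them equal: 5189 - 6p = 6p - 2183 → 7372 = 12p, so p = 1843/3 ≈ 614.3333 and q = 1503.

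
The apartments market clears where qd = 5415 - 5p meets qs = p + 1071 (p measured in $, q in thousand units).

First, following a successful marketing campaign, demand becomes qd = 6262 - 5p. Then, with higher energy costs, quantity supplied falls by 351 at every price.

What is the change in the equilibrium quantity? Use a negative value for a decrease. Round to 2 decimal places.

Solve the original market: 5415 - 5p = p + 1071, hence p = 724 and q = 1795.
The shock moves the curves to qd = 6262 - 5p and qs = p + 720.
Clearing the new market: 6262 - 5p = p + 720, so p = 2771/3 ≈ 923.6667 and q = 4931/3 ≈ 1643.6667.
Δq = 1643.6667 − 1795 = -151.33.

-151.33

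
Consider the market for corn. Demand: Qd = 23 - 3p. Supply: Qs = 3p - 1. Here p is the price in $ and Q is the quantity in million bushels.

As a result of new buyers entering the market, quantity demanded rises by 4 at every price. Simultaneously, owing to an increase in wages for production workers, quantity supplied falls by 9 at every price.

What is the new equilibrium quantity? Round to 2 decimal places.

Solve the original market: 23 - 3p = 3p - 1, hence p = 4 and Q = 11.
The new curves are Qd = 27 - 3p (demand) and Qs = 3p - 10 (supply).
Setting them equal: 27 - 3p = 3p - 10 → 37 = 6p, so p = 37/6 ≈ 6.1667 and Q = 8.5.

8.50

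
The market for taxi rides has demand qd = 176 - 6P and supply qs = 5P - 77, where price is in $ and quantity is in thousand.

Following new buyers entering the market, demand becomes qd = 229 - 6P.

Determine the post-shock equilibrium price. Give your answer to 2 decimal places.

27.82

Original equilibrium: 176 - 6P = 5P - 77 gives 253 = 11P, so P = 23 and q = 38.
The new curves are qd = 229 - 6P (demand) and qs = 5P - 77 (supply).
Setting them equal: 229 - 6P = 5P - 77 → 306 = 11P, so P = 306/11 ≈ 27.8182 and q = 683/11 ≈ 62.0909.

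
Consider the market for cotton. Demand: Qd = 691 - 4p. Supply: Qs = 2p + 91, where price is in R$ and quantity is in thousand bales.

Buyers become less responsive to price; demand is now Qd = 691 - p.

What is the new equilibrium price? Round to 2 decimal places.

200.00

Initially, 691 - 4p = 2p + 91, so 600 = 6p and p = 100, Q = 291.
The new curves are Qd = 691 - p (demand) and Qs = 2p + 91 (supply).
New equilibrium: 691 - p = 2p + 91 ⇒ 600 = 3p ⇒ p = 200, Q = 491.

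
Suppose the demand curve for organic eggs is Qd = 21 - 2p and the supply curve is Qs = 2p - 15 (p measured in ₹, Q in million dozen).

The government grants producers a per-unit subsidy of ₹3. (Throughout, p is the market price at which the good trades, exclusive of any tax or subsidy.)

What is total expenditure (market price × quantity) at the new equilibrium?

Initially, 21 - 2p = 2p - 15, so 36 = 4p and p = 9, Q = 3.
Since sellers receive the price plus the subsidy, the effective supply curve becomes Qs = 2p - 9.
New equilibrium: 21 - 2p = 2p - 9 ⇒ 30 = 4p ⇒ p = 7.5, Q = 6.
New expenditure = 7.5 × 6 = 45.

45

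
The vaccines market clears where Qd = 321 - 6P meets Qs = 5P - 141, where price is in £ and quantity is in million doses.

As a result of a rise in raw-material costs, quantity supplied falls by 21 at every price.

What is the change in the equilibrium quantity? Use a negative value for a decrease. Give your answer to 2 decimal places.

Solve the original market: 321 - 6P = 5P - 141, hence P = 42 and Q = 69.
After the shift, demand is Qd = 321 - 6P and supply is Qs = 5P - 162.
Setting them equal: 321 - 6P = 5P - 162 → 483 = 11P, so P = 483/11 ≈ 43.9091 and Q = 633/11 ≈ 57.5455.
ΔQ = 57.5455 − 69 = -11.45.

-11.45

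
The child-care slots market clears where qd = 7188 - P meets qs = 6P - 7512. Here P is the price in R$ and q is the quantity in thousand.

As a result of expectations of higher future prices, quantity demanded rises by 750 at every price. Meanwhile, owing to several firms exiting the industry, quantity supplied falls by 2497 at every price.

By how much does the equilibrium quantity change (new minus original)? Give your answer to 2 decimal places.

Before the shock: 7188 - P = 6P - 7512 ⇒ 14700 = 7P ⇒ P = 2100, q = 5088.
After the shift, demand is qd = 7938 - P and supply is qs = 6P - 10009.
Equate the new curves: 7938 - P = 6P - 10009, giving 17947 = 7P, P = 17947/7 ≈ 2563.8571, q = 37619/7 ≈ 5374.1429.
Δq = 5374.1429 − 5088 = +286.14.

+286.14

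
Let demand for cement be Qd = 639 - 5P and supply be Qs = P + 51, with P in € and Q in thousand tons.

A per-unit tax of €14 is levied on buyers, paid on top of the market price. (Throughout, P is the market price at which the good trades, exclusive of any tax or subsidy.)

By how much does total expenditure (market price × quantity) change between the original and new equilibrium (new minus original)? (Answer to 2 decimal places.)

-2745.56

Original equilibrium: 639 - 5P = P + 51 gives 588 = 6P, so P = 98 and Q = 149.
Since buyers pay the price plus the tax, the effective demand curve becomes Qd = 569 - 5P.
New equilibrium: 569 - 5P = P + 51 ⇒ 518 = 6P ⇒ P = 259/3 ≈ 86.3333, Q = 412/3 ≈ 137.3333.
Expenditure moves from 98×149 = 14602 to 86.3333×137.3333 = 11856.4444; change = -2745.56.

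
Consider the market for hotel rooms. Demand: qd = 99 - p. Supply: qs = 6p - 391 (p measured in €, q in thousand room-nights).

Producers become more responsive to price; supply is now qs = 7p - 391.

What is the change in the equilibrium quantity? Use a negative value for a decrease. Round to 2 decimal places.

+8.75

Before the shock: 99 - p = 6p - 391 ⇒ 490 = 7p ⇒ p = 70, q = 29.
The new curves are qd = 99 - p (demand) and qs = 7p - 391 (supply).
Equate the new curves: 99 - p = 7p - 391, giving 490 = 8p, p = 61.25, q = 37.75.
Δq = 37.75 − 29 = +8.75.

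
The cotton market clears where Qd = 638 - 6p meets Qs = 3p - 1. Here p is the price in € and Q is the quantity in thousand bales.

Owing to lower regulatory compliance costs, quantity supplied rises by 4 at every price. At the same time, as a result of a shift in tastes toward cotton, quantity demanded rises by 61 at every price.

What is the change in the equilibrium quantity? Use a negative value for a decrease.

Initially, 638 - 6p = 3p - 1, so 639 = 9p and p = 71, Q = 212.
With the change applied: demand Qd = 699 - 6p, supply Qs = 3p + 3.
New equilibrium: 699 - 6p = 3p + 3 ⇒ 696 = 9p ⇒ p = 232/3 ≈ 77.3333, Q = 235.
ΔQ = 235 − 212 = +23.

+23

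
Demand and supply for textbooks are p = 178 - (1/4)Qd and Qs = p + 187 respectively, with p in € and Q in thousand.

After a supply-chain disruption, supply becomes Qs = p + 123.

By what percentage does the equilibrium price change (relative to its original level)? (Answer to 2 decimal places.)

+12.19

Original equilibrium: 712 - 4p = p + 187 gives 525 = 5p, so p = 105 and Q = 292.
After the shift, demand is Qd = 712 - 4p and supply is Qs = p + 123.
Clearing the new market: 712 - 4p = p + 123, so p = 117.8 and Q = 240.8.
%Δp = (117.8 − 105) / 105 × 100 = +12.19%.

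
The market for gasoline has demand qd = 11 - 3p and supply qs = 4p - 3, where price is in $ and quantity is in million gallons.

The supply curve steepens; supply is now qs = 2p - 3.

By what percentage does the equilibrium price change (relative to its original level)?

+40

Initially, 11 - 3p = 4p - 3, so 14 = 7p and p = 2, q = 5.
With the change applied: demand qd = 11 - 3p, supply qs = 2p - 3.
Equate the new curves: 11 - 3p = 2p - 3, giving 14 = 5p, p = 2.8, q = 2.6.
%Δp = (2.8 − 2) / 2 × 100 = +40%.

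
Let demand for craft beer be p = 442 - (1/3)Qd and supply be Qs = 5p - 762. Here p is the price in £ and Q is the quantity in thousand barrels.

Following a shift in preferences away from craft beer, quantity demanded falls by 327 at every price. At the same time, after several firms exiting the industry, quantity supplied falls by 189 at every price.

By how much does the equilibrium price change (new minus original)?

-17.25

Before the shock: 1326 - 3p = 5p - 762 ⇒ 2088 = 8p ⇒ p = 261, Q = 543.
The new curves are Qd = 999 - 3p (demand) and Qs = 5p - 951 (supply).
New equilibrium: 999 - 3p = 5p - 951 ⇒ 1950 = 8p ⇒ p = 243.75, Q = 267.75.
Δp = 243.75 − 261 = -17.25.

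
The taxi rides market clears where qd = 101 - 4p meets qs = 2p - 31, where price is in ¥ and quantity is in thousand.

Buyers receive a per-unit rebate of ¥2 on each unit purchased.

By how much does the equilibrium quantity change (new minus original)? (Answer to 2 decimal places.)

+2.67

Original equilibrium: 101 - 4p = 2p - 31 gives 132 = 6p, so p = 22 and q = 13.
Since buyers' out-of-pocket price is the market price minus the rebate, the effective demand curve becomes qd = 109 - 4p.
Setting them equal: 109 - 4p = 2p - 31 → 140 = 6p, so p = 70/3 ≈ 23.3333 and q = 47/3 ≈ 15.6667.
Δq = 15.6667 − 13 = +2.67.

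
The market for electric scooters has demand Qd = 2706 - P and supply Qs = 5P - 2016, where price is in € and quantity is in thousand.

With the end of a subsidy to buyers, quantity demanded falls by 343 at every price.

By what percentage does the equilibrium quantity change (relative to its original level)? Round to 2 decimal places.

Initially, 2706 - P = 5P - 2016, so 4722 = 6P and P = 787, Q = 1919.
The new curves are Qd = 2363 - P (demand) and Qs = 5P - 2016 (supply).
Equate the new curves: 2363 - P = 5P - 2016, giving 4379 = 6P, P = 4379/6 ≈ 729.8333, Q = 9799/6 ≈ 1633.1667.
%ΔQ = (1633.1667 − 1919) / 1919 × 100 = -14.89%.

-14.89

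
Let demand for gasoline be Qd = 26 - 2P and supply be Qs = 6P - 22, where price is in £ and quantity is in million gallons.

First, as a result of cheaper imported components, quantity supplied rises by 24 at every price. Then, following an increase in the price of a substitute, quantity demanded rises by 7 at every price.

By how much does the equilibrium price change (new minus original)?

Before the shock: 26 - 2P = 6P - 22 ⇒ 48 = 8P ⇒ P = 6, Q = 14.
The shock moves the curves to Qd = 33 - 2P and Qs = 6P + 2.
Clearing the new market: 33 - 2P = 6P + 2, so P = 3.875 and Q = 25.25.
ΔP = 3.875 − 6 = -2.125.

-2.125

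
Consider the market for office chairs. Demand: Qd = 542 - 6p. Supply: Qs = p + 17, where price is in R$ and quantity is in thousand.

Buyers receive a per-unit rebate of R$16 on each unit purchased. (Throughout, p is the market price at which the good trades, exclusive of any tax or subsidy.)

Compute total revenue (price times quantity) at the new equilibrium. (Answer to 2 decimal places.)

Initially, 542 - 6p = p + 17, so 525 = 7p and p = 75, Q = 92.
Since buyers' out-of-pocket price is the market price minus the rebate, the effective demand curve becomes Qd = 638 - 6p.
Clearing the new market: 638 - 6p = p + 17, so p = 621/7 ≈ 88.7143 and Q = 740/7 ≈ 105.7143.
New expenditure = 88.7143 × 105.7143 = 9378.37.

9378.37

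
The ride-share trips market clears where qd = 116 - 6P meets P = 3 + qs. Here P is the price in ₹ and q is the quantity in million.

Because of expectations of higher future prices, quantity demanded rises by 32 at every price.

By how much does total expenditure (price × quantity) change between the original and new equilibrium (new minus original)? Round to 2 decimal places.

Solve the original market: 116 - 6P = P - 3, hence P = 17 and q = 14.
The new curves are qd = 148 - 6P (demand) and qs = P - 3 (supply).
Setting them equal: 148 - 6P = P - 3 → 151 = 7P, so P = 151/7 ≈ 21.5714 and q = 130/7 ≈ 18.5714.
Expenditure moves from 17×14 = 238 to 21.5714×18.5714 = 400.6122; change = +162.61.

+162.61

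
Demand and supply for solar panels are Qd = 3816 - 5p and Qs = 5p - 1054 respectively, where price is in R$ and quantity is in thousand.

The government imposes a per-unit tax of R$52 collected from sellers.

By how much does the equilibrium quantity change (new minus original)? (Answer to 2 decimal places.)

-130.00

Original equilibrium: 3816 - 5p = 5p - 1054 gives 4870 = 10p, so p = 487 and Q = 1381.
Since sellers keep the price net of the tax, the effective supply curve becomes Qs = 5p - 1314.
Setting them equal: 3816 - 5p = 5p - 1314 → 5130 = 10p, so p = 513 and Q = 1251.
ΔQ = 1251 − 1381 = -130.00.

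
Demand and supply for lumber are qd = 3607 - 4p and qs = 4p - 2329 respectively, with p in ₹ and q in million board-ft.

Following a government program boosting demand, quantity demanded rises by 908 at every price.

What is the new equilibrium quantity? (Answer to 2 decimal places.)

1093.00

Initially, 3607 - 4p = 4p - 2329, so 5936 = 8p and p = 742, q = 639.
The shock moves the curves to qd = 4515 - 4p and qs = 4p - 2329.
Setting them equal: 4515 - 4p = 4p - 2329 → 6844 = 8p, so p = 855.5 and q = 1093.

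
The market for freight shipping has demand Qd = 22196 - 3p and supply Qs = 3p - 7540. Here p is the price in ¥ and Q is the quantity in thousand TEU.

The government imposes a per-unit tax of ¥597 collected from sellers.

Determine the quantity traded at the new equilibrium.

Initially, 22196 - 3p = 3p - 7540, so 29736 = 6p and p = 4956, Q = 7328.
Since sellers keep the price net of the tax, the effective supply curve becomes Qs = 3p - 9331.
Clearing the new market: 22196 - 3p = 3p - 9331, so p = 5254.5 and Q = 6432.5.

6432.5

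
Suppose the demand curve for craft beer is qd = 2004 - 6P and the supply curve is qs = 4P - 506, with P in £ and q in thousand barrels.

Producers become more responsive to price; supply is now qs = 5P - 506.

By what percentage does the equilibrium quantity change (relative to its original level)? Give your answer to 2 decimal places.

+27.49

Solve the original market: 2004 - 6P = 4P - 506, hence P = 251 and q = 498.
The shock moves the curves to qd = 2004 - 6P and qs = 5P - 506.
New equilibrium: 2004 - 6P = 5P - 506 ⇒ 2510 = 11P ⇒ P = 2510/11 ≈ 228.1818, q = 6984/11 ≈ 634.9091.
%Δq = (634.9091 − 498) / 498 × 100 = +27.49%.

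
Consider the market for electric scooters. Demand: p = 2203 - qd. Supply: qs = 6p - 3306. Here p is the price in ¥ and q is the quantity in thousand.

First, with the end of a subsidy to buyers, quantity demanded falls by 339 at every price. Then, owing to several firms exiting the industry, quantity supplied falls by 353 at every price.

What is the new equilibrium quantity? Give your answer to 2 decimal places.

1075.00

Before the shock: 2203 - p = 6p - 3306 ⇒ 5509 = 7p ⇒ p = 787, q = 1416.
The shock moves the curves to qd = 1864 - p and qs = 6p - 3659.
Clearing the new market: 1864 - p = 6p - 3659, so p = 789 and q = 1075.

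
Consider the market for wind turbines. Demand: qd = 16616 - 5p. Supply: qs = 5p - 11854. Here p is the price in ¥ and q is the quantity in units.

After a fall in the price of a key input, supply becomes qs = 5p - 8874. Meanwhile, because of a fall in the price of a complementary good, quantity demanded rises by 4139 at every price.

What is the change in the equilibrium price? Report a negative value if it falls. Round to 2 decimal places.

Original equilibrium: 16616 - 5p = 5p - 11854 gives 28470 = 10p, so p = 2847 and q = 2381.
After the shift, demand is qd = 20755 - 5p and supply is qs = 5p - 8874.
Clearing the new market: 20755 - 5p = 5p - 8874, so p = 2962.9 and q = 5940.5.
Δp = 2962.9 − 2847 = +115.90.

+115.90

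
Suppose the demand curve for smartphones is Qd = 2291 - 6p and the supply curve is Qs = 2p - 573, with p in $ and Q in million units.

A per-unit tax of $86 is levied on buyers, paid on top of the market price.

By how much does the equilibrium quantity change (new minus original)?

Initially, 2291 - 6p = 2p - 573, so 2864 = 8p and p = 358, Q = 143.
Since buyers pay the price plus the tax, the effective demand curve becomes Qd = 1775 - 6p.
Setting them equal: 1775 - 6p = 2p - 573 → 2348 = 8p, so p = 293.5 and Q = 14.
ΔQ = 14 − 143 = -129.

-129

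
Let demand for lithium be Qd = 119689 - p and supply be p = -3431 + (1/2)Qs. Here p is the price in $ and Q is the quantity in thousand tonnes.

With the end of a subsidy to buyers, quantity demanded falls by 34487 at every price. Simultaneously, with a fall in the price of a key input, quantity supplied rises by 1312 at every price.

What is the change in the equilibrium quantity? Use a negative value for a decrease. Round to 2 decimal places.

-22554.00

Solve the original market: 119689 - p = 2p + 6862, hence p = 37609 and Q = 82080.
The new curves are Qd = 85202 - p (demand) and Qs = 2p + 8174 (supply).
New equilibrium: 85202 - p = 2p + 8174 ⇒ 77028 = 3p ⇒ p = 25676, Q = 59526.
ΔQ = 59526 − 82080 = -22554.00.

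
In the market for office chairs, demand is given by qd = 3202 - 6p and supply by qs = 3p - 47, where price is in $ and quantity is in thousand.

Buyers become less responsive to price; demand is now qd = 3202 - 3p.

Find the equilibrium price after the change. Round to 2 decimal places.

541.50

Original equilibrium: 3202 - 6p = 3p - 47 gives 3249 = 9p, so p = 361 and q = 1036.
After the shift, demand is qd = 3202 - 3p and supply is qs = 3p - 47.
Setting them equal: 3202 - 3p = 3p - 47 → 3249 = 6p, so p = 541.5 and q = 1577.5.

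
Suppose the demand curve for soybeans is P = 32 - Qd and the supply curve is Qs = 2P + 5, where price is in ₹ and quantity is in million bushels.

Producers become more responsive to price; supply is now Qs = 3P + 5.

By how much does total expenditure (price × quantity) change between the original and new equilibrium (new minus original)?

Original equilibrium: 32 - P = 2P + 5 gives 27 = 3P, so P = 9 and Q = 23.
With the change applied: demand Qd = 32 - P, supply Qs = 3P + 5.
Equate the new curves: 32 - P = 3P + 5, giving 27 = 4P, P = 6.75, Q = 25.25.
Expenditure moves from 9×23 = 207 to 6.75×25.25 = 170.4375; change = -36.5625.

-36.5625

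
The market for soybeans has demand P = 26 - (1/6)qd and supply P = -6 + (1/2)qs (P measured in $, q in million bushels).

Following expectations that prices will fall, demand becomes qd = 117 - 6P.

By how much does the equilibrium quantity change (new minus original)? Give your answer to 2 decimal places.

Before the shock: 156 - 6P = 2P + 12 ⇒ 144 = 8P ⇒ P = 18, q = 48.
After the shift, demand is qd = 117 - 6P and supply is qs = 2P + 12.
Clearing the new market: 117 - 6P = 2P + 12, so P = 13.125 and q = 38.25.
Δq = 38.25 − 48 = -9.75.

-9.75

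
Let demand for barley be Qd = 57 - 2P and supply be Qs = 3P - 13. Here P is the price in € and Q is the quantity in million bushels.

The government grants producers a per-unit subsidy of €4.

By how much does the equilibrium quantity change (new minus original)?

Initially, 57 - 2P = 3P - 13, so 70 = 5P and P = 14, Q = 29.
Since sellers receive the price plus the subsidy, the effective supply curve becomes Qs = 3P - 1.
Equate the new curves: 57 - 2P = 3P - 1, giving 58 = 5P, P = 11.6, Q = 33.8.
ΔQ = 33.8 − 29 = +4.8.

+4.8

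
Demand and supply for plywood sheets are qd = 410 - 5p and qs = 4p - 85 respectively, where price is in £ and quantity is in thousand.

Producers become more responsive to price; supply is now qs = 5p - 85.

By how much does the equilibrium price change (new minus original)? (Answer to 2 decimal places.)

Initially, 410 - 5p = 4p - 85, so 495 = 9p and p = 55, q = 135.
After the shift, demand is qd = 410 - 5p and supply is qs = 5p - 85.
Setting them equal: 410 - 5p = 5p - 85 → 495 = 10p, so p = 49.5 and q = 162.5.
Δp = 49.5 − 55 = -5.50.

-5.50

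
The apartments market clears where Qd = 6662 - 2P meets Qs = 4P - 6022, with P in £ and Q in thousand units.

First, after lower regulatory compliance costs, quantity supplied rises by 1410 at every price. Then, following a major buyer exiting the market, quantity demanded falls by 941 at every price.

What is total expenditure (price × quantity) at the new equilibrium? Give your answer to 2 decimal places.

Original equilibrium: 6662 - 2P = 4P - 6022 gives 12684 = 6P, so P = 2114 and Q = 2434.
With the change applied: demand Qd = 5721 - 2P, supply Qs = 4P - 4612.
Equate the new curves: 5721 - 2P = 4P - 4612, giving 10333 = 6P, P = 10333/6 ≈ 1722.1667, Q = 6830/3 ≈ 2276.6667.
New expenditure = 1722.1667 × 2276.6667 = 3920799.44.

3920799.44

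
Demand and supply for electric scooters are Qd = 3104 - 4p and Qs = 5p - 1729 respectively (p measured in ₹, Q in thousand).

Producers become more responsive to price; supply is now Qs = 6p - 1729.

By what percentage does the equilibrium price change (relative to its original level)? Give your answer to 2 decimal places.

-10.00

Solve the original market: 3104 - 4p = 5p - 1729, hence p = 537 and Q = 956.
The shock moves the curves to Qd = 3104 - 4p and Qs = 6p - 1729.
Setting them equal: 3104 - 4p = 6p - 1729 → 4833 = 10p, so p = 483.3 and Q = 1170.8.
%Δp = (483.3 − 537) / 537 × 100 = -10.00%.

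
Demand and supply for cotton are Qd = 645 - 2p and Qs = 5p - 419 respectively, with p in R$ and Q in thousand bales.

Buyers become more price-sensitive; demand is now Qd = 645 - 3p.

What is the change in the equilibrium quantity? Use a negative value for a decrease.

-95

Solve the original market: 645 - 2p = 5p - 419, hence p = 152 and Q = 341.
The shock moves the curves to Qd = 645 - 3p and Qs = 5p - 419.
Equate the new curves: 645 - 3p = 5p - 419, giving 1064 = 8p, p = 133, Q = 246.
ΔQ = 246 − 341 = -95.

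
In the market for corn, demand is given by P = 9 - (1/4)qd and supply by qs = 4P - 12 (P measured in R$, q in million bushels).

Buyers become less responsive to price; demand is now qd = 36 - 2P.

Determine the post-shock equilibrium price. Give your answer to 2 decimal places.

Solve the original market: 36 - 4P = 4P - 12, hence P = 6 and q = 12.
The shock moves the curves to qd = 36 - 2P and qs = 4P - 12.
Equate the new curves: 36 - 2P = 4P - 12, giving 48 = 6P, P = 8, q = 20.

8.00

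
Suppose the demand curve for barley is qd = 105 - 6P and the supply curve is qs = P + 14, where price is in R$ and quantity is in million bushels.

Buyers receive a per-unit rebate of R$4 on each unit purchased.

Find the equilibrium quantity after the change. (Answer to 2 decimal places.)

30.43

Original equilibrium: 105 - 6P = P + 14 gives 91 = 7P, so P = 13 and q = 27.
Since buyers' out-of-pocket price is the market price minus the rebate, the effective demand curve becomes qd = 129 - 6P.
Equate the new curves: 129 - 6P = P + 14, giving 115 = 7P, P = 115/7 ≈ 16.4286, q = 213/7 ≈ 30.4286.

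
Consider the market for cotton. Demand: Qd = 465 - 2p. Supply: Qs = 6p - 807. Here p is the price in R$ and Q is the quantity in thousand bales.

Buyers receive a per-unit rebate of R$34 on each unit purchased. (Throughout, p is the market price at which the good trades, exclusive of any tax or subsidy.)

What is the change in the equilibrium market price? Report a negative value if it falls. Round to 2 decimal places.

Initially, 465 - 2p = 6p - 807, so 1272 = 8p and p = 159, Q = 147.
Since buyers' out-of-pocket price is the market price minus the rebate, the effective demand curve becomes Qd = 533 - 2p.
New equilibrium: 533 - 2p = 6p - 807 ⇒ 1340 = 8p ⇒ p = 167.5, Q = 198.
Δp = 167.5 − 159 = +8.50.

+8.50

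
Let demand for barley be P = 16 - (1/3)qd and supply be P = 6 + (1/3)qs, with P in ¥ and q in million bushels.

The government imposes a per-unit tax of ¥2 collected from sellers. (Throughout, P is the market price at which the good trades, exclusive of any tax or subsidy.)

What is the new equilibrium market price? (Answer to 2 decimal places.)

Before the shock: 48 - 3P = 3P - 18 ⇒ 66 = 6P ⇒ P = 11, q = 15.
Since sellers keep the price net of the tax, the effective supply curve becomes qs = 3P - 24.
Equate the new curves: 48 - 3P = 3P - 24, giving 72 = 6P, P = 12, q = 12.

12.00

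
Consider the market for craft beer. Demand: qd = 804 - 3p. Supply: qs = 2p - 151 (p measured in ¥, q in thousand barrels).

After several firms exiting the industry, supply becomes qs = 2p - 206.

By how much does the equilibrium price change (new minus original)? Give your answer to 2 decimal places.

Initially, 804 - 3p = 2p - 151, so 955 = 5p and p = 191, q = 231.
The new curves are qd = 804 - 3p (demand) and qs = 2p - 206 (supply).
New equilibrium: 804 - 3p = 2p - 206 ⇒ 1010 = 5p ⇒ p = 202, q = 198.
Δp = 202 − 191 = +11.00.

+11.00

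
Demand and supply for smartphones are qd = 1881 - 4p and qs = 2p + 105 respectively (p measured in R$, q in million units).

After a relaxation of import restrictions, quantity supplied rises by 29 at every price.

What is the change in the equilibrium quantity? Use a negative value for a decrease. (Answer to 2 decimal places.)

+19.33

Before the shock: 1881 - 4p = 2p + 105 ⇒ 1776 = 6p ⇒ p = 296, q = 697.
After the shift, demand is qd = 1881 - 4p and supply is qs = 2p + 134.
Setting them equal: 1881 - 4p = 2p + 134 → 1747 = 6p, so p = 1747/6 ≈ 291.1667 and q = 2149/3 ≈ 716.3333.
Δq = 716.3333 − 697 = +19.33.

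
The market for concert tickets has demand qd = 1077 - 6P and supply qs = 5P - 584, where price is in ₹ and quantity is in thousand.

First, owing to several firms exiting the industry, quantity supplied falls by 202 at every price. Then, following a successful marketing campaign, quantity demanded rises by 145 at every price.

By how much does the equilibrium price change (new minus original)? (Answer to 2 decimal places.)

+31.55

Solve the original market: 1077 - 6P = 5P - 584, hence P = 151 and q = 171.
With the change applied: demand qd = 1222 - 6P, supply qs = 5P - 786.
Clearing the new market: 1222 - 6P = 5P - 786, so P = 2008/11 ≈ 182.5455 and q = 1394/11 ≈ 126.7273.
ΔP = 182.5455 − 151 = +31.55.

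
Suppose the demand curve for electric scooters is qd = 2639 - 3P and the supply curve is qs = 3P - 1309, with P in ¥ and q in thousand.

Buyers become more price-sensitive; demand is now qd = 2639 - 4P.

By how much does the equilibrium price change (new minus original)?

Solve the original market: 2639 - 3P = 3P - 1309, hence P = 658 and q = 665.
With the change applied: demand qd = 2639 - 4P, supply qs = 3P - 1309.
New equilibrium: 2639 - 4P = 3P - 1309 ⇒ 3948 = 7P ⇒ P = 564, q = 383.
ΔP = 564 − 658 = -94.

-94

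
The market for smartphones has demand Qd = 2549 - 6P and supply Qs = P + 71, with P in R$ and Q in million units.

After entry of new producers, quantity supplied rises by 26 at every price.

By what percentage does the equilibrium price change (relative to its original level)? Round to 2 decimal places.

Initially, 2549 - 6P = P + 71, so 2478 = 7P and P = 354, Q = 425.
The shock moves the curves to Qd = 2549 - 6P and Qs = P + 97.
Clearing the new market: 2549 - 6P = P + 97, so P = 2452/7 ≈ 350.2857 and Q = 3131/7 ≈ 447.2857.
%ΔP = (350.2857 − 354) / 354 × 100 = -1.05%.

-1.05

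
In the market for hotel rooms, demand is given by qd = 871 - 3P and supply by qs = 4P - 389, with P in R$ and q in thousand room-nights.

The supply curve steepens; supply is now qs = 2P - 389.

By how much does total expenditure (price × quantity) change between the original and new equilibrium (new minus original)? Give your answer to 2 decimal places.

-30600.00

Original equilibrium: 871 - 3P = 4P - 389 gives 1260 = 7P, so P = 180 and q = 331.
The shock moves the curves to qd = 871 - 3P and qs = 2P - 389.
New equilibrium: 871 - 3P = 2P - 389 ⇒ 1260 = 5P ⇒ P = 252, q = 115.
Expenditure moves from 180×331 = 59580 to 252×115 = 28980; change = -30600.00.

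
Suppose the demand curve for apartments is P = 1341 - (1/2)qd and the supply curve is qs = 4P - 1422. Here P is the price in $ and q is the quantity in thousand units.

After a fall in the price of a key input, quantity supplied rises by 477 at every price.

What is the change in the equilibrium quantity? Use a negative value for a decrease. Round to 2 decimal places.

Before the shock: 2682 - 2P = 4P - 1422 ⇒ 4104 = 6P ⇒ P = 684, q = 1314.
The new curves are qd = 2682 - 2P (demand) and qs = 4P - 945 (supply).
New equilibrium: 2682 - 2P = 4P - 945 ⇒ 3627 = 6P ⇒ P = 604.5, q = 1473.
Δq = 1473 − 1314 = +159.00.

+159.00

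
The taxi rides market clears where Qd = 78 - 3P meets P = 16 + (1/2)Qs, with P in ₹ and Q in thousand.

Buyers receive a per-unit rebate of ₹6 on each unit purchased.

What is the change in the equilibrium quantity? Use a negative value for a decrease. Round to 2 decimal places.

+7.20

Original equilibrium: 78 - 3P = 2P - 32 gives 110 = 5P, so P = 22 and Q = 12.
Since buyers' out-of-pocket price is the market price minus the rebate, the effective demand curve becomes Qd = 96 - 3P.
Clearing the new market: 96 - 3P = 2P - 32, so P = 25.6 and Q = 19.2.
ΔQ = 19.2 − 12 = +7.20.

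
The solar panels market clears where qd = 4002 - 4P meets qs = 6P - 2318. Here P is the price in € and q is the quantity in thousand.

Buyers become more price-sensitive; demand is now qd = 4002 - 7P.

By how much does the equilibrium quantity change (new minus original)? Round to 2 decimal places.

-875.08

Original equilibrium: 4002 - 4P = 6P - 2318 gives 6320 = 10P, so P = 632 and q = 1474.
With the change applied: demand qd = 4002 - 7P, supply qs = 6P - 2318.
Setting them equal: 4002 - 7P = 6P - 2318 → 6320 = 13P, so P = 6320/13 ≈ 486.1538 and q = 7786/13 ≈ 598.9231.
Δq = 598.9231 − 1474 = -875.08.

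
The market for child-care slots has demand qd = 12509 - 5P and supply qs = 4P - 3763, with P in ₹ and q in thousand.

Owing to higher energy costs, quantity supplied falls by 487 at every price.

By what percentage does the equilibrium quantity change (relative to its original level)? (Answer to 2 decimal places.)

-7.80

Solve the original market: 12509 - 5P = 4P - 3763, hence P = 1808 and q = 3469.
The shock moves the curves to qd = 12509 - 5P and qs = 4P - 4250.
Setting them equal: 12509 - 5P = 4P - 4250 → 16759 = 9P, so P = 16759/9 ≈ 1862.1111 and q = 28786/9 ≈ 3198.4444.
%Δq = (3198.4444 − 3469) / 3469 × 100 = -7.80%.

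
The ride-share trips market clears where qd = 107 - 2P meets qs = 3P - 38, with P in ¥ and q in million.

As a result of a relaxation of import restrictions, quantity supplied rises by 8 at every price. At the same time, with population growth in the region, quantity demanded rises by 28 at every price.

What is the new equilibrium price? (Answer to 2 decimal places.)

Solve the original market: 107 - 2P = 3P - 38, hence P = 29 and q = 49.
The shock moves the curves to qd = 135 - 2P and qs = 3P - 30.
Equate the new curves: 135 - 2P = 3P - 30, giving 165 = 5P, P = 33, q = 69.

33.00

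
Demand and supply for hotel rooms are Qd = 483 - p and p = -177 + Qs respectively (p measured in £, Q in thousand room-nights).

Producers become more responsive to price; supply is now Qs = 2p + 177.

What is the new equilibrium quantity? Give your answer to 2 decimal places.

381.00

Initially, 483 - p = p + 177, so 306 = 2p and p = 153, Q = 330.
With the change applied: demand Qd = 483 - p, supply Qs = 2p + 177.
Equate the new curves: 483 - p = 2p + 177, giving 306 = 3p, p = 102, Q = 381.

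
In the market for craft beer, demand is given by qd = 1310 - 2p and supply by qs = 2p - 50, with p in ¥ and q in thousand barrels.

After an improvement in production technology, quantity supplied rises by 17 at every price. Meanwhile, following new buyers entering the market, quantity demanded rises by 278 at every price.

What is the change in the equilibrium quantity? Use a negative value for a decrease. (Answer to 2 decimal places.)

+147.50

Before the shock: 1310 - 2p = 2p - 50 ⇒ 1360 = 4p ⇒ p = 340, q = 630.
The shock moves the curves to qd = 1588 - 2p and qs = 2p - 33.
Setting them equal: 1588 - 2p = 2p - 33 → 1621 = 4p, so p = 405.25 and q = 777.5.
Δq = 777.5 − 630 = +147.50.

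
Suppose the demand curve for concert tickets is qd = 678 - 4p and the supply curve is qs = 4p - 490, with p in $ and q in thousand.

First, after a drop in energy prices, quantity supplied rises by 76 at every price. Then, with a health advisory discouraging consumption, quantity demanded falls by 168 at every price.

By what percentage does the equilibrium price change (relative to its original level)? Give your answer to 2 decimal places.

Solve the original market: 678 - 4p = 4p - 490, hence p = 146 and q = 94.
With the change applied: demand qd = 510 - 4p, supply qs = 4p - 414.
Clearing the new market: 510 - 4p = 4p - 414, so p = 115.5 and q = 48.
%Δp = (115.5 − 146) / 146 × 100 = -20.89%.

-20.89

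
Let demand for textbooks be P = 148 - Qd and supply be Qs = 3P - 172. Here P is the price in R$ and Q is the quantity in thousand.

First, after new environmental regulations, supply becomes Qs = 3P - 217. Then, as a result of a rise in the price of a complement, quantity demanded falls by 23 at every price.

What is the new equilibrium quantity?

Initially, 148 - P = 3P - 172, so 320 = 4P and P = 80, Q = 68.
The new curves are Qd = 125 - P (demand) and Qs = 3P - 217 (supply).
Setting them equal: 125 - P = 3P - 217 → 342 = 4P, so P = 85.5 and Q = 39.5.

39.5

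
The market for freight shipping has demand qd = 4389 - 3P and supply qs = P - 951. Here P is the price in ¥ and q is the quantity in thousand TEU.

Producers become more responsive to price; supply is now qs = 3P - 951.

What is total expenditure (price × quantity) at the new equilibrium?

Solve the original market: 4389 - 3P = P - 951, hence P = 1335 and q = 384.
After the shift, demand is qd = 4389 - 3P and supply is qs = 3P - 951.
Equate the new curves: 4389 - 3P = 3P - 951, giving 5340 = 6P, P = 890, q = 1719.
New expenditure = 890 × 1719 = 1529910.

1529910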